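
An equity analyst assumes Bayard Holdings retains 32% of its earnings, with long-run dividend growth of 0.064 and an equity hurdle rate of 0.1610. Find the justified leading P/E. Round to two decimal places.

Payout ratio b = 1 − 0.32 = 0.68.
Justified leading P/E = b/(r−g) = 0.68/(0.161−0.064) = 7.0103

7.01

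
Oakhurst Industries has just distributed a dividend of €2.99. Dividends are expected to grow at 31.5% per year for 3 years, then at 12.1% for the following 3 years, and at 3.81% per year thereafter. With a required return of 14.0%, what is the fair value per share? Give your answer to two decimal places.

Three-stage DDM. Project D₁…D_6; terminal Gordon value at t=6 with g = 0.0381; discount at r = 0.14.
D_1 = 3.9319
D_2 = 5.1704
D_3 = 6.7991
D_4 = 7.6217
D_5 = 8.5440
D_6 = 9.5778
TV_6 = 9.9427/(0.14−0.0381) = 97.5731
P₀ = Σ Dₜ/(1+r)ᵗ + TV_6/(1+r)^6 = 69.7833

€69.78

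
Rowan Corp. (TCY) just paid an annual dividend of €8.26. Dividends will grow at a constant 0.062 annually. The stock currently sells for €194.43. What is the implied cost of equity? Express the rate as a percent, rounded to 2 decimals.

10.71%

Rearranging the constant-growth DDM: r = D₁/P₀ + g.
D₁ = 8.26 × (1 + 0.062) = 8.7721.
r = 8.7721 / 194.43 + 0.062 = 0.04512 + 0.062 = 0.10712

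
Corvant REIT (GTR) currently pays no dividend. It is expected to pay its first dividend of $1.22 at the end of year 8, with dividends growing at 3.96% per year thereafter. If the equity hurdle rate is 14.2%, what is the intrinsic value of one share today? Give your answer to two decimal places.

Deferred-dividend DDM. At t=7 the remaining stream is a growing perpetuity with first payment D_8 = 1.22.
V_7 = D_8/(r−g) = 1.22/(0.142−0.0396) = 11.9141
P₀ = V_7/(1+r)^7 = 11.9141/(1+0.142)^7 = 4.7032

$4.70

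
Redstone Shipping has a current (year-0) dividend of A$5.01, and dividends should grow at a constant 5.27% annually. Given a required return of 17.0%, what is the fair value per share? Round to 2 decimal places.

A$44.96

Gordon growth model: P₀ = D₁/(r − g). D₁ = 5.01 × (1 + 0.0527) = 5.2740.
P₀ = 5.2740 / (0.17 − 0.0527) = 5.2740 / 0.1173 = 44.9619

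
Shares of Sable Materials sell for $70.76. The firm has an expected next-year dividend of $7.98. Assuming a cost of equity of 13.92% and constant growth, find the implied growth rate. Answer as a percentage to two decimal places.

2.64%

From P₀ = D₁/(r − g), the implied growth is g = r − D₁/P₀.
g = 0.1392 − 7.98/70.76 = 0.1392 − 0.11278 = 0.02642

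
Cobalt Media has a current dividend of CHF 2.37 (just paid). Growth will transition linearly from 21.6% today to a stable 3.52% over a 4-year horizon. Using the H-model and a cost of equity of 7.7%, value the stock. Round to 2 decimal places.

CHF 79.20

H-model: P₀ = D₀[(1+g_L) + H(g_S−g_L)]/(r−g_L), with H = 4/2 = 2.
P₀ = 2.37 × [(1+0.0352) + 2×(0.216−0.0352)] / (0.077−0.0352)
   = 2.37 × 1.3968 / 0.0418 = 79.1966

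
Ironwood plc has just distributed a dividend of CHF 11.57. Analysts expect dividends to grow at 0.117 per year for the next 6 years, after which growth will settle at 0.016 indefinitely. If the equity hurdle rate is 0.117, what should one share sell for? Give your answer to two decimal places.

CHF 185.81

Two-stage DDM. Project D₁…D_6 at 0.117, terminal growth 0.016, discount at r = 0.117.
D_1 = 12.9237
D_2 = 14.4358
D_3 = 16.1247
D_4 = 18.0113
D_5 = 20.1187
D_6 = 22.4726
Terminal value at t=6: TV = D_7/(r−g) = 22.8321/(0.117−0.016) = 226.0605
P₀ = 12.9237/(1+0.117)^1 + 14.4358/(1+0.117)^2 + 16.1247/(1+0.117)^3 + 18.0113/(1+0.117)^4 + 20.1187/(1+0.117)^5 + 22.4726/(1+0.117)^6 + 226.0605/(1+0.117)^6 = 185.8073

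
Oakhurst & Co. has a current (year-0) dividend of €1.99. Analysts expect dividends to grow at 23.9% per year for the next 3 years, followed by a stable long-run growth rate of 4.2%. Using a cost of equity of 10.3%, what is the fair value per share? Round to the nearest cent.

€55.75

Two-stage DDM. Project D₁…D_3 at 0.239, terminal growth 0.042, discount at r = 0.103.
D_1 = 2.4656
D_2 = 3.0549
D_3 = 3.7850
Terminal value at t=3: TV = D_4/(r−g) = 3.9440/(0.103−0.042) = 64.6554
P₀ = 2.4656/(1+0.103)^1 + 3.0549/(1+0.103)^2 + 3.7850/(1+0.103)^3 + 64.6554/(1+0.103)^3 = 55.7482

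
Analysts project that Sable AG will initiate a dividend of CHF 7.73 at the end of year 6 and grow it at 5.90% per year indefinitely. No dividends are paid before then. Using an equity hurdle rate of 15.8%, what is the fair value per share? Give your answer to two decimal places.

CHF 37.50

Deferred-dividend DDM. At t=5 the remaining stream is a growing perpetuity with first payment D_6 = 7.73.
V_5 = D_6/(r−g) = 7.73/(0.158−0.059) = 78.0808
P₀ = V_5/(1+r)^5 = 78.0808/(1+0.158)^5 = 37.4974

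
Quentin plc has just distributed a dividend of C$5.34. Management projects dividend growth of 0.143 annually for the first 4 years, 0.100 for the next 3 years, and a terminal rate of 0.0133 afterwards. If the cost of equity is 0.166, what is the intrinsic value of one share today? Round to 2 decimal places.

C$60.98

Three-stage DDM. Project D₁…D_7; terminal Gordon value at t=7 with g = 0.0133; discount at r = 0.166.
D_1 = 6.1036
D_2 = 6.9764
D_3 = 7.9741
D_4 = 9.1144
D_5 = 10.0258
D_6 = 11.0284
D_7 = 12.1312
TV_7 = 12.2926/(0.166−0.0133) = 80.5014
P₀ = Σ Dₜ/(1+r)ᵗ + TV_7/(1+r)^7 = 60.9812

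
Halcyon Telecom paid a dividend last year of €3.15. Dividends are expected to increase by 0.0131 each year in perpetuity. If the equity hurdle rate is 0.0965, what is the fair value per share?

Gordon growth model: P₀ = D₁/(r − g). D₁ = 3.15 × (1 + 0.0131) = 3.1913.
P₀ = 3.1913 / (0.0965 − 0.0131) = 3.1913 / 0.0834 = 38.2646

€38.26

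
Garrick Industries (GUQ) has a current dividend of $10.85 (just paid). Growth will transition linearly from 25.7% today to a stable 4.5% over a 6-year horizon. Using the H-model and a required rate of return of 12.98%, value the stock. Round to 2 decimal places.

H-model: P₀ = D₀[(1+g_L) + H(g_S−g_L)]/(r−g_L), with H = 6/2 = 3.
P₀ = 10.85 × [(1+0.045) + 3×(0.257−0.045)] / (0.1298−0.045)
   = 10.85 × 1.6810 / 0.0848 = 215.0808

$215.08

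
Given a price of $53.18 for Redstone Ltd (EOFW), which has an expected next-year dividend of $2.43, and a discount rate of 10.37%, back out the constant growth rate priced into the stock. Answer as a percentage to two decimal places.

5.80%

From P₀ = D₁/(r − g), the implied growth is g = r − D₁/P₀.
g = 0.1037 − 2.43/53.18 = 0.1037 − 0.04569 = 0.05801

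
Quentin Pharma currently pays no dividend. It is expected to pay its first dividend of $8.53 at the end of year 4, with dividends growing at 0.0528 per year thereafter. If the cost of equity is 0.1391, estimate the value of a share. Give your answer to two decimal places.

Deferred-dividend DDM. At t=3 the remaining stream is a growing perpetuity with first payment D_4 = 8.53.
V_3 = D_4/(r−g) = 8.53/(0.1391−0.0528) = 98.8413
P₀ = V_3/(1+r)^3 = 98.8413/(1+0.1391)^3 = 66.8733

$66.87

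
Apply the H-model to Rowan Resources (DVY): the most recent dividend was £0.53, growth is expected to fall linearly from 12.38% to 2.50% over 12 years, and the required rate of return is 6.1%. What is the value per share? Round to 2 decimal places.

£23.82

H-model: P₀ = D₀[(1+g_L) + H(g_S−g_L)]/(r−g_L), with H = 12/2 = 6.
P₀ = 0.53 × [(1+0.025) + 6×(0.1238−0.025)] / (0.061−0.025)
   = 0.53 × 1.6178 / 0.036 = 23.8176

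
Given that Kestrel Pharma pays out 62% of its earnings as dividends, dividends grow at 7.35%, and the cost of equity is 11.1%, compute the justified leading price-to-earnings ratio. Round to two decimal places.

16.53

Justified leading P/E = b/(r−g) = 0.62/(0.111−0.0735) = 16.5333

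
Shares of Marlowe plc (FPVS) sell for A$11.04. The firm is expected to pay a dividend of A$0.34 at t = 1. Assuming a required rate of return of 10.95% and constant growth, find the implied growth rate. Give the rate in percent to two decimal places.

7.87%

From P₀ = D₁/(r − g), the implied growth is g = r − D₁/P₀.
g = 0.1095 − 0.34/11.04 = 0.1095 − 0.03080 = 0.07870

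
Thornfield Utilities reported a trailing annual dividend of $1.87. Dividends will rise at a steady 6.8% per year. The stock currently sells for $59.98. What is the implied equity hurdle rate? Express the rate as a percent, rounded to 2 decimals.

10.13%

Rearranging the constant-growth DDM: r = D₁/P₀ + g.
D₁ = 1.87 × (1 + 0.068) = 1.9972.
r = 1.9972 / 59.98 + 0.068 = 0.03330 + 0.068 = 0.10130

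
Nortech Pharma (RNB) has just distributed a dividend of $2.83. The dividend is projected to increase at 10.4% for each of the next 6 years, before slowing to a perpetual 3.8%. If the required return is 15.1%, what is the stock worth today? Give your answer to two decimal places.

$34.95

Two-stage DDM. Project D₁…D_6 at 0.104, terminal growth 0.038, discount at r = 0.151.
D_1 = 3.1243
D_2 = 3.4492
D_3 = 3.8080
D_4 = 4.2040
D_5 = 4.6412
D_6 = 5.1239
Terminal value at t=6: TV = D_7/(r−g) = 5.3186/(0.151−0.038) = 47.0674
P₀ = 3.1243/(1+0.151)^1 + 3.4492/(1+0.151)^2 + 3.8080/(1+0.151)^3 + 4.2040/(1+0.151)^4 + 4.6412/(1+0.151)^5 + 5.1239/(1+0.151)^6 + 47.0674/(1+0.151)^6 = 34.9545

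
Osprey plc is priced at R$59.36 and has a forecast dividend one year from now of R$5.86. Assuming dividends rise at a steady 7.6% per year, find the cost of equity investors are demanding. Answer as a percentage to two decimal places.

17.47%

Rearranging the constant-growth DDM: r = D₁/P₀ + g.
r = 5.8600 / 59.36 + 0.076 = 0.09872 + 0.076 = 0.17472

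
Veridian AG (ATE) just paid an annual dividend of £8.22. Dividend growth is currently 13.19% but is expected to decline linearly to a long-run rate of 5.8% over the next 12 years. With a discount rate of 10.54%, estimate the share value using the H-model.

H-model: P₀ = D₀[(1+g_L) + H(g_S−g_L)]/(r−g_L), with H = 12/2 = 6.
P₀ = 8.22 × [(1+0.058) + 6×(0.1319−0.058)] / (0.1054−0.058)
   = 8.22 × 1.5014 / 0.0474 = 260.3694

£260.37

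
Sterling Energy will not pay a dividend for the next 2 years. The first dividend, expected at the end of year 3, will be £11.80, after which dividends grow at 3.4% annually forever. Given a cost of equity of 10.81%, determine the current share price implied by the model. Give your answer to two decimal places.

Deferred-dividend DDM. At t=2 the remaining stream is a growing perpetuity with first payment D_3 = 11.80.
V_2 = D_3/(r−g) = 11.80/(0.1081−0.034) = 159.2443
P₀ = V_2/(1+r)^2 = 159.2443/(1+0.1081)^2 = 129.6898

£129.69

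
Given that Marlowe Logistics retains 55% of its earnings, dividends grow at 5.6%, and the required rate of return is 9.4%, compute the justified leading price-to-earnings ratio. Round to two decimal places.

Payout ratio b = 1 − 0.55 = 0.45.
Justified leading P/E = b/(r−g) = 0.45/(0.094−0.056) = 11.8421

11.84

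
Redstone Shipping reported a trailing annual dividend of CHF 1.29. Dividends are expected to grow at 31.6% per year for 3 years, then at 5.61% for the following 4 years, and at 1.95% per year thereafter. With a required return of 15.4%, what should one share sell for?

Three-stage DDM. Project D₁…D_7; terminal Gordon value at t=7 with g = 0.0195; discount at r = 0.154.
D_1 = 1.6976
D_2 = 2.2341
D_3 = 2.9401
D_4 = 3.1050
D_5 = 3.2792
D_6 = 3.4632
D_7 = 3.6574
TV_7 = 3.7288/(0.154−0.0195) = 27.7231
P₀ = Σ Dₜ/(1+r)ᵗ + TV_7/(1+r)^7 = 21.3951

CHF 21.40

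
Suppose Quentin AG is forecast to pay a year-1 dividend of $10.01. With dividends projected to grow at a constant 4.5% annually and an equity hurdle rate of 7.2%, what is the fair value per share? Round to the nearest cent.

Gordon growth model: P₀ = D₁/(r − g), with D₁ = 10.01 given directly.
P₀ = 10.0100 / (0.072 − 0.045) = 10.0100 / 0.027 = 370.7407

$370.74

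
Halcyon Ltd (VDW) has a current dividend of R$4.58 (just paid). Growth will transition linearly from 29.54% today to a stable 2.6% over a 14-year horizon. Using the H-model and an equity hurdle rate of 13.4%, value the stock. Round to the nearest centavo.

R$123.48

H-model: P₀ = D₀[(1+g_L) + H(g_S−g_L)]/(r−g_L), with H = 14/2 = 7.
P₀ = 4.58 × [(1+0.026) + 7×(0.2954−0.026)] / (0.134−0.026)
   = 4.58 × 2.9118 / 0.108 = 123.4819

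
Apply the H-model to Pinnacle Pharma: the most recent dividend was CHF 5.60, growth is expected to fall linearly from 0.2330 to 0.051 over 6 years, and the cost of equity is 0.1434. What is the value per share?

CHF 96.79

H-model: P₀ = D₀[(1+g_L) + H(g_S−g_L)]/(r−g_L), with H = 6/2 = 3.
P₀ = 5.60 × [(1+0.051) + 3×(0.233−0.051)] / (0.1434−0.051)
   = 5.60 × 1.5970 / 0.0924 = 96.7879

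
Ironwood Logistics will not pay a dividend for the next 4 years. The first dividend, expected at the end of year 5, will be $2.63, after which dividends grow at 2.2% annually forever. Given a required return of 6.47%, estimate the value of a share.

Deferred-dividend DDM. At t=4 the remaining stream is a growing perpetuity with first payment D_5 = 2.63.
V_4 = D_5/(r−g) = 2.63/(0.0647−0.022) = 61.5925
P₀ = V_4/(1+r)^4 = 61.5925/(1+0.0647)^4 = 47.9313

$47.93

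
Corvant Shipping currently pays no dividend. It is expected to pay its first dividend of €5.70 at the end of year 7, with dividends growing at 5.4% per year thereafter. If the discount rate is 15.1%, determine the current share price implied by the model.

Deferred-dividend DDM. At t=6 the remaining stream is a growing perpetuity with first payment D_7 = 5.70.
V_6 = D_7/(r−g) = 5.70/(0.151−0.054) = 58.7629
P₀ = V_6/(1+r)^6 = 58.7629/(1+0.151)^6 = 25.2727

€25.27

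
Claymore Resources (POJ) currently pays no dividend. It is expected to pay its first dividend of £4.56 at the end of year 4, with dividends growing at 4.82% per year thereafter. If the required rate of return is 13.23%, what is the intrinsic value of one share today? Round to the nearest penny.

Deferred-dividend DDM. At t=3 the remaining stream is a growing perpetuity with first payment D_4 = 4.56.
V_3 = D_4/(r−g) = 4.56/(0.1323−0.0482) = 54.2212
P₀ = V_3/(1+r)^3 = 54.2212/(1+0.1323)^3 = 37.3495

£37.35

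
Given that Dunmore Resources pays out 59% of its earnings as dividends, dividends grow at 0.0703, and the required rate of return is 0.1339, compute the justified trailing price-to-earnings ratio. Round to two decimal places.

Justified trailing P/E = b(1+g)/(r−g) = 0.59×(1+0.0703)/(0.1339−0.0703) = 9.9289

9.93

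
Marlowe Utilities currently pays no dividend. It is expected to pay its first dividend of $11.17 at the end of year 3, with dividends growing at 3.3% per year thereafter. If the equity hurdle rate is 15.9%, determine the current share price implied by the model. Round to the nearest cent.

Deferred-dividend DDM. At t=2 the remaining stream is a growing perpetuity with first payment D_3 = 11.17.
V_2 = D_3/(r−g) = 11.17/(0.159−0.033) = 88.6508
P₀ = V_2/(1+r)^2 = 88.6508/(1+0.159)^2 = 65.9957

$66.00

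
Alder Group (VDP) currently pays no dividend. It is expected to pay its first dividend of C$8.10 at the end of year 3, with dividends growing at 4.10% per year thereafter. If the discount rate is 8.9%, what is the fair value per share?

Deferred-dividend DDM. At t=2 the remaining stream is a growing perpetuity with first payment D_3 = 8.10.
V_2 = D_3/(r−g) = 8.10/(0.089−0.041) = 168.7500
P₀ = V_2/(1+r)^2 = 168.7500/(1+0.089)^2 = 142.2945

C$142.29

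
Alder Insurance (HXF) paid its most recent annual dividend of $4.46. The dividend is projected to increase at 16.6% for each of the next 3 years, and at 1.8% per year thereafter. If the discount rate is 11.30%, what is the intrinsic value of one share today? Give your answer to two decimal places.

Two-stage DDM. Project D₁…D_3 at 0.166, terminal growth 0.018, discount at r = 0.113.
D_1 = 5.2004
D_2 = 6.0636
D_3 = 7.0702
Terminal value at t=3: TV = D_4/(r−g) = 7.1974/(0.113−0.018) = 75.7626
P₀ = 5.2004/(1+0.113)^1 + 6.0636/(1+0.113)^2 + 7.0702/(1+0.113)^3 + 75.7626/(1+0.113)^3 = 69.6454

$69.65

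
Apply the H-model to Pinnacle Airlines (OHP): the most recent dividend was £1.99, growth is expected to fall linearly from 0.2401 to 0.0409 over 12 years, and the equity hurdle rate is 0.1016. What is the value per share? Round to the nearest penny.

H-model: P₀ = D₀[(1+g_L) + H(g_S−g_L)]/(r−g_L), with H = 12/2 = 6.
P₀ = 1.99 × [(1+0.0409) + 6×(0.2401−0.0409)] / (0.1016−0.0409)
   = 1.99 × 2.2361 / 0.0607 = 73.3087

£73.31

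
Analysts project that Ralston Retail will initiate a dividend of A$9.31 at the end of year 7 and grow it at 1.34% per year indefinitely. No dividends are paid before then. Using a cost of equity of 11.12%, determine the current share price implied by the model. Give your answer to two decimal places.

Deferred-dividend DDM. At t=6 the remaining stream is a growing perpetuity with first payment D_7 = 9.31.
V_6 = D_7/(r−g) = 9.31/(0.1112−0.0134) = 95.1943
P₀ = V_6/(1+r)^6 = 95.1943/(1+0.1112)^6 = 50.5659

A$50.57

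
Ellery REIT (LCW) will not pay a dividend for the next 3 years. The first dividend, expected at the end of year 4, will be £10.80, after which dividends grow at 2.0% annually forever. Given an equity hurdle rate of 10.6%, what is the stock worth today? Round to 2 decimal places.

£92.82

Deferred-dividend DDM. At t=3 the remaining stream is a growing perpetuity with first payment D_4 = 10.80.
V_3 = D_4/(r−g) = 10.80/(0.106−0.02) = 125.5814
P₀ = V_3/(1+r)^3 = 125.5814/(1+0.106)^3 = 92.8239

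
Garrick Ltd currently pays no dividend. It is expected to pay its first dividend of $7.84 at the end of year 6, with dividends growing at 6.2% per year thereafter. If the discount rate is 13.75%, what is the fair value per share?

Deferred-dividend DDM. At t=5 the remaining stream is a growing perpetuity with first payment D_6 = 7.84.
V_5 = D_6/(r−g) = 7.84/(0.1375−0.062) = 103.8411
P₀ = V_5/(1+r)^5 = 103.8411/(1+0.1375)^5 = 54.5271

$54.53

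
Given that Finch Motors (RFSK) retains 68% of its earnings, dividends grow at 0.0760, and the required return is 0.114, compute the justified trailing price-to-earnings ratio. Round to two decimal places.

9.06

Payout ratio b = 1 − 0.68 = 0.32.
Justified trailing P/E = b(1+g)/(r−g) = 0.32×(1+0.076)/(0.114−0.076) = 9.0611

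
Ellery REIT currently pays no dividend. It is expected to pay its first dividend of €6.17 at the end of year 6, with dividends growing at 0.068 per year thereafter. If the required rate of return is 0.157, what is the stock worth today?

Deferred-dividend DDM. At t=5 the remaining stream is a growing perpetuity with first payment D_6 = 6.17.
V_5 = D_6/(r−g) = 6.17/(0.157−0.068) = 69.3258
P₀ = V_5/(1+r)^5 = 69.3258/(1+0.157)^5 = 33.4371

€33.44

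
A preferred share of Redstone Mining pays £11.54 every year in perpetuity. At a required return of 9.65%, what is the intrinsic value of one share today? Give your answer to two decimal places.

Zero-growth DDM (perpetuity): P₀ = D/r = 11.54 / 0.0965 = 119.5855

£119.59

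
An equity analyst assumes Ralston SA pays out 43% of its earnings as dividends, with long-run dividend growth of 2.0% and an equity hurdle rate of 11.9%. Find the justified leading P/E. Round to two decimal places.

Justified leading P/E = b/(r−g) = 0.43/(0.119−0.02) = 4.3434

4.34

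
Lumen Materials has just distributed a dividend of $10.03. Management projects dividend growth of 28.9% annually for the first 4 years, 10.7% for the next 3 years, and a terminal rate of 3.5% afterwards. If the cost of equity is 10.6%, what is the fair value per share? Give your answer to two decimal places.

$385.80

Three-stage DDM. Project D₁…D_7; terminal Gordon value at t=7 with g = 0.035; discount at r = 0.106.
D_1 = 12.9287
D_2 = 16.6651
D_3 = 21.4813
D_4 = 27.6893
D_5 = 30.6521
D_6 = 33.9319
D_7 = 37.5626
TV_7 = 38.8773/(0.106−0.035) = 547.5673
P₀ = Σ Dₜ/(1+r)ᵗ + TV_7/(1+r)^7 = 385.8025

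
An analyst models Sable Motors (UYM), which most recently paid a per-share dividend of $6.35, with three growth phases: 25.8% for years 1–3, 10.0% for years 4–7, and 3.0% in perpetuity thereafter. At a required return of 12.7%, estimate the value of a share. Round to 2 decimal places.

$142.20

Three-stage DDM. Project D₁…D_7; terminal Gordon value at t=7 with g = 0.03; discount at r = 0.127.
D_1 = 7.9883
D_2 = 10.0493
D_3 = 12.6420
D_4 = 13.9062
D_5 = 15.2968
D_6 = 16.8265
D_7 = 18.5091
TV_7 = 19.0644/(0.127−0.03) = 196.5404
P₀ = Σ Dₜ/(1+r)ᵗ + TV_7/(1+r)^7 = 142.2036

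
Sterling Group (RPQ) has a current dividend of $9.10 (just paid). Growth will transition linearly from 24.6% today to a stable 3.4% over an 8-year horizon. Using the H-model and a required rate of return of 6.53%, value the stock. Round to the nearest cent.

H-model: P₀ = D₀[(1+g_L) + H(g_S−g_L)]/(r−g_L), with H = 8/2 = 4.
P₀ = 9.10 × [(1+0.034) + 4×(0.246−0.034)] / (0.0653−0.034)
   = 9.10 × 1.8820 / 0.0313 = 547.1629

$547.16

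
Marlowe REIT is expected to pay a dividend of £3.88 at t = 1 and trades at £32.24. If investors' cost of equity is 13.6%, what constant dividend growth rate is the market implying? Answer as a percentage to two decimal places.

From P₀ = D₁/(r − g), the implied growth is g = r − D₁/P₀.
g = 0.136 − 3.88/32.24 = 0.136 − 0.12035 = 0.01565

1.57%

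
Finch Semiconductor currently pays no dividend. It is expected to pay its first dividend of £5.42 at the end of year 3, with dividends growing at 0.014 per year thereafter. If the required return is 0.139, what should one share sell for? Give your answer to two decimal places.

£33.42

Deferred-dividend DDM. At t=2 the remaining stream is a growing perpetuity with first payment D_3 = 5.42.
V_2 = D_3/(r−g) = 5.42/(0.139−0.014) = 43.3600
P₀ = V_2/(1+r)^2 = 43.3600/(1+0.139)^2 = 33.4227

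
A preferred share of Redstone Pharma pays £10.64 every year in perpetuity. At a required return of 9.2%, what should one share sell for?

Zero-growth DDM (perpetuity): P₀ = D/r = 10.64 / 0.092 = 115.6522

£115.65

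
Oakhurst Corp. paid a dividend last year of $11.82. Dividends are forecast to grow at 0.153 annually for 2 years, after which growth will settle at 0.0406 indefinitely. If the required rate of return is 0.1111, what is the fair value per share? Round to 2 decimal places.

Two-stage DDM. Project D₁…D_2 at 0.153, terminal growth 0.0406, discount at r = 0.1111.
D_1 = 13.6285
D_2 = 15.7136
Terminal value at t=2: TV = D_3/(r−g) = 16.3516/(0.1111−0.0406) = 231.9374
P₀ = 13.6285/(1+0.1111)^1 + 15.7136/(1+0.1111)^2 + 231.9374/(1+0.1111)^2 = 212.8671

$212.87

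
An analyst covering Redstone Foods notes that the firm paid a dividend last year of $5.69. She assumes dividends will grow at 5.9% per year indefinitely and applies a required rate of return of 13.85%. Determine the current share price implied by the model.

Gordon growth model: P₀ = D₁/(r − g). D₁ = 5.69 × (1 + 0.059) = 6.0257.
P₀ = 6.0257 / (0.1385 − 0.059) = 6.0257 / 0.0795 = 75.7951

$75.80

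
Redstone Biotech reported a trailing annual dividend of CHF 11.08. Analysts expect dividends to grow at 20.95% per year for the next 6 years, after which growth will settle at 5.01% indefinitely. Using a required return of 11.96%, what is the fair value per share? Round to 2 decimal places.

Two-stage DDM. Project D₁…D_6 at 0.2095, terminal growth 0.0501, discount at r = 0.1196.
D_1 = 13.4013
D_2 = 16.2088
D_3 = 19.6046
D_4 = 23.7117
D_5 = 28.6793
D_6 = 34.6877
Terminal value at t=6: TV = D_7/(r−g) = 36.4255/(0.1196−0.0501) = 524.1081
P₀ = 13.4013/(1+0.1196)^1 + 16.2088/(1+0.1196)^2 + 19.6046/(1+0.1196)^3 + 23.7117/(1+0.1196)^4 + 28.6793/(1+0.1196)^5 + 34.6877/(1+0.1196)^6 + 524.1081/(1+0.1196)^6 = 353.9736

CHF 353.97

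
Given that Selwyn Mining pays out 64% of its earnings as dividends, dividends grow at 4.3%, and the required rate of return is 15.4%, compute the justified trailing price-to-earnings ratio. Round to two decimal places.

Justified trailing P/E = b(1+g)/(r−g) = 0.64×(1+0.043)/(0.154−0.043) = 6.0137

6.01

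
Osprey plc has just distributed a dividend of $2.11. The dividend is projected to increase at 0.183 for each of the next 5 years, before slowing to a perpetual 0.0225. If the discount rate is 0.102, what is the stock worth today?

$51.81

Two-stage DDM. Project D₁…D_5 at 0.183, terminal growth 0.0225, discount at r = 0.102.
D_1 = 2.4961
D_2 = 2.9529
D_3 = 3.4933
D_4 = 4.1326
D_5 = 4.8888
Terminal value at t=5: TV = D_6/(r−g) = 4.9988/(0.102−0.0225) = 62.8785
P₀ = 2.4961/(1+0.102)^1 + 2.9529/(1+0.102)^2 + 3.4933/(1+0.102)^3 + 4.1326/(1+0.102)^4 + 4.8888/(1+0.102)^5 + 62.8785/(1+0.102)^5 = 51.8069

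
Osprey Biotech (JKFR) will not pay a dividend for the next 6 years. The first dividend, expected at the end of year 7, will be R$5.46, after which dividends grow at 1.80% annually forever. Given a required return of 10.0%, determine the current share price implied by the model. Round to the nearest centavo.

Deferred-dividend DDM. At t=6 the remaining stream is a growing perpetuity with first payment D_7 = 5.46.
V_6 = D_7/(r−g) = 5.46/(0.1−0.018) = 66.5854
P₀ = V_6/(1+r)^6 = 66.5854/(1+0.1)^6 = 37.5857

R$37.59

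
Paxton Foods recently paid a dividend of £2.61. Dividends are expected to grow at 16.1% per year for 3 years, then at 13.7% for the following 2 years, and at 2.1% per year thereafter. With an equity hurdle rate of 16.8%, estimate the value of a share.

£29.53

Three-stage DDM. Project D₁…D_5; terminal Gordon value at t=5 with g = 0.021; discount at r = 0.168.
D_1 = 3.0302
D_2 = 3.5181
D_3 = 4.0845
D_4 = 4.6441
D_5 = 5.2803
TV_5 = 5.3912/(0.168−0.021) = 36.6747
P₀ = Σ Dₜ/(1+r)ᵗ + TV_5/(1+r)^5 = 29.5324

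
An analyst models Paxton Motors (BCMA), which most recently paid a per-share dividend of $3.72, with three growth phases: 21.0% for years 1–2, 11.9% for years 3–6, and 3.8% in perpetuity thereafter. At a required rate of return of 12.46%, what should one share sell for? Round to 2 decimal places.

Three-stage DDM. Project D₁…D_6; terminal Gordon value at t=6 with g = 0.038; discount at r = 0.1246.
D_1 = 4.5012
D_2 = 5.4465
D_3 = 6.0946
D_4 = 6.8198
D_5 = 7.6314
D_6 = 8.5395
TV_6 = 8.8640/(0.1246−0.038) = 102.3560
P₀ = Σ Dₜ/(1+r)ᵗ + TV_6/(1+r)^6 = 75.9183

$75.92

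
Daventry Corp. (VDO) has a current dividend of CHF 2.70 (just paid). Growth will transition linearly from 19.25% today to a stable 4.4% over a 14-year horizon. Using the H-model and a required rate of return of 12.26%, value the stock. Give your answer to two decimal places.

CHF 71.57

H-model: P₀ = D₀[(1+g_L) + H(g_S−g_L)]/(r−g_L), with H = 14/2 = 7.
P₀ = 2.70 × [(1+0.044) + 7×(0.1925−0.044)] / (0.1226−0.044)
   = 2.70 × 2.0835 / 0.0786 = 71.5706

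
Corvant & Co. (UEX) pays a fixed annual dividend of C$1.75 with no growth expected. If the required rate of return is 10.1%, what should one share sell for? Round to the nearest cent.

Zero-growth DDM (perpetuity): P₀ = D/r = 1.75 / 0.101 = 17.3267

C$17.33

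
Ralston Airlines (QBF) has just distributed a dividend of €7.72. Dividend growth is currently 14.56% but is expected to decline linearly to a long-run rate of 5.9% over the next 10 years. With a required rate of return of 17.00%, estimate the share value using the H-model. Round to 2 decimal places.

€103.77

H-model: P₀ = D₀[(1+g_L) + H(g_S−g_L)]/(r−g_L), with H = 10/2 = 5.
P₀ = 7.72 × [(1+0.059) + 5×(0.1456−0.059)] / (0.17−0.059)
   = 7.72 × 1.4920 / 0.111 = 103.7679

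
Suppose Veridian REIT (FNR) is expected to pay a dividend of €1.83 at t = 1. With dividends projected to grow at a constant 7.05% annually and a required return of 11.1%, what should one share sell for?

Gordon growth model: P₀ = D₁/(r − g), with D₁ = 1.83 given directly.
P₀ = 1.8300 / (0.111 − 0.0705) = 1.8300 / 0.0405 = 45.1852

€45.19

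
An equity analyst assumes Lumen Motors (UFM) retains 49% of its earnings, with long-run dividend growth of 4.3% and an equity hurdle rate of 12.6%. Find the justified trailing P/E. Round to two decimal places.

Payout ratio b = 1 − 0.49 = 0.51.
Justified trailing P/E = b(1+g)/(r−g) = 0.51×(1+0.043)/(0.126−0.043) = 6.4088

6.41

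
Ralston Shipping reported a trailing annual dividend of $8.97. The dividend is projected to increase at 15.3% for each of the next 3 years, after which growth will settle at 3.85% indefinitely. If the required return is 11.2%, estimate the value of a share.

Two-stage DDM. Project D₁…D_3 at 0.153, terminal growth 0.0385, discount at r = 0.112.
D_1 = 10.3424
D_2 = 11.9248
D_3 = 13.7493
Terminal value at t=3: TV = D_4/(r−g) = 14.2786/(0.112−0.0385) = 194.2672
P₀ = 10.3424/(1+0.112)^1 + 11.9248/(1+0.112)^2 + 13.7493/(1+0.112)^3 + 194.2672/(1+0.112)^3 = 170.2251

$170.23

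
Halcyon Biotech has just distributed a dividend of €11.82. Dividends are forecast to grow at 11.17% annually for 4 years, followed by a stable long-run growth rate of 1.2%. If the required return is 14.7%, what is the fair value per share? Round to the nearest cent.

€121.94

Two-stage DDM. Project D₁…D_4 at 0.1117, terminal growth 0.012, discount at r = 0.147.
D_1 = 13.1403
D_2 = 14.6081
D_3 = 16.2398
D_4 = 18.0538
Terminal value at t=4: TV = D_5/(r−g) = 18.2704/(0.147−0.012) = 135.3364
P₀ = 13.1403/(1+0.147)^1 + 14.6081/(1+0.147)^2 + 16.2398/(1+0.147)^3 + 18.0538/(1+0.147)^4 + 135.3364/(1+0.147)^4 = 121.9443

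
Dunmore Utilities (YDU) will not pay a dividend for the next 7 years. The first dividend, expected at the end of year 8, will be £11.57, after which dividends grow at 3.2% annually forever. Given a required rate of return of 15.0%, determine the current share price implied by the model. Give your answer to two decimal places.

£36.86

Deferred-dividend DDM. At t=7 the remaining stream is a growing perpetuity with first payment D_8 = 11.57.
V_7 = D_8/(r−g) = 11.57/(0.15−0.032) = 98.0508
P₀ = V_7/(1+r)^7 = 98.0508/(1+0.15)^7 = 36.8609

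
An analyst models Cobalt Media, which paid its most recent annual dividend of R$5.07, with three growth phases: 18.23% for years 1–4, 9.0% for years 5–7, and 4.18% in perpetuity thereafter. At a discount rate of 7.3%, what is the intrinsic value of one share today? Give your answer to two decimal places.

Three-stage DDM. Project D₁…D_7; terminal Gordon value at t=7 with g = 0.0418; discount at r = 0.073.
D_1 = 5.9943
D_2 = 7.0870
D_3 = 8.3790
D_4 = 9.9065
D_5 = 10.7980
D_6 = 11.7699
D_7 = 12.8292
TV_7 = 13.3654/(0.073−0.0418) = 428.3788
P₀ = Σ Dₜ/(1+r)ᵗ + TV_7/(1+r)^7 = 310.7315

R$310.73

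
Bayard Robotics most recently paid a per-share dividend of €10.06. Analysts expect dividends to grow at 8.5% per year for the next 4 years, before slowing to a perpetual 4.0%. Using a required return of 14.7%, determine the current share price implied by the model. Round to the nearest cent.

Two-stage DDM. Project D₁…D_4 at 0.085, terminal growth 0.04, discount at r = 0.147.
D_1 = 10.9151
D_2 = 11.8429
D_3 = 12.8495
D_4 = 13.9417
Terminal value at t=4: TV = D_5/(r−g) = 14.4994/(0.147−0.04) = 135.5085
P₀ = 10.9151/(1+0.147)^1 + 11.8429/(1+0.147)^2 + 12.8495/(1+0.147)^3 + 13.9417/(1+0.147)^4 + 135.5085/(1+0.147)^4 = 113.3794

€113.38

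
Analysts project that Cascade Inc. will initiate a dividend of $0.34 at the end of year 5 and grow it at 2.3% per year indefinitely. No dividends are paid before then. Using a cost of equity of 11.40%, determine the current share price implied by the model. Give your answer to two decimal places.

Deferred-dividend DDM. At t=4 the remaining stream is a growing perpetuity with first payment D_5 = 0.34.
V_4 = D_5/(r−g) = 0.34/(0.114−0.023) = 3.7363
P₀ = V_4/(1+r)^4 = 3.7363/(1+0.114)^4 = 2.4260

$2.43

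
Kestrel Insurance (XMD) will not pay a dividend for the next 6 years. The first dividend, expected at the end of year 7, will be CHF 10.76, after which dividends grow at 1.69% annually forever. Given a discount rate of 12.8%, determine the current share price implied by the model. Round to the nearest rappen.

CHF 47.02

Deferred-dividend DDM. At t=6 the remaining stream is a growing perpetuity with first payment D_7 = 10.76.
V_6 = D_7/(r−g) = 10.76/(0.128−0.0169) = 96.8497
P₀ = V_6/(1+r)^6 = 96.8497/(1+0.128)^6 = 47.0158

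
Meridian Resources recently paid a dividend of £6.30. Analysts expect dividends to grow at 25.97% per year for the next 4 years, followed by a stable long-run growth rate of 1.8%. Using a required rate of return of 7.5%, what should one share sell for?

Two-stage DDM. Project D₁…D_4 at 0.2597, terminal growth 0.018, discount at r = 0.075.
D_1 = 7.9361
D_2 = 9.9971
D_3 = 12.5934
D_4 = 15.8639
Terminal value at t=4: TV = D_5/(r−g) = 16.1494/(0.075−0.018) = 283.3231
P₀ = 7.9361/(1+0.075)^1 + 9.9971/(1+0.075)^2 + 12.5934/(1+0.075)^3 + 15.8639/(1+0.075)^4 + 283.3231/(1+0.075)^4 = 250.2018

£250.20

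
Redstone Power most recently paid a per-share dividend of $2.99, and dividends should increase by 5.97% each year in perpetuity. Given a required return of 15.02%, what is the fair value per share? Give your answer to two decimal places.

Gordon growth model: P₀ = D₁/(r − g). D₁ = 2.99 × (1 + 0.0597) = 3.1685.
P₀ = 3.1685 / (0.1502 − 0.0597) = 3.1685 / 0.0905 = 35.0111

$35.01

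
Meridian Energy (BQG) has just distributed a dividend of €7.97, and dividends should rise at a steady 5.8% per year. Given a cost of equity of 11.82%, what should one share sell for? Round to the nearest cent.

€140.07

Gordon growth model: P₀ = D₁/(r − g). D₁ = 7.97 × (1 + 0.058) = 8.4323.
P₀ = 8.4323 / (0.1182 − 0.058) = 8.4323 / 0.0602 = 140.0708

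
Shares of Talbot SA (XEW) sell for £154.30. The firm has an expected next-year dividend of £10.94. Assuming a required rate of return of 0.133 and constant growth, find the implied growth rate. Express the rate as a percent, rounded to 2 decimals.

6.21%

From P₀ = D₁/(r − g), the implied growth is g = r − D₁/P₀.
g = 0.133 − 10.94/154.30 = 0.133 − 0.07090 = 0.06210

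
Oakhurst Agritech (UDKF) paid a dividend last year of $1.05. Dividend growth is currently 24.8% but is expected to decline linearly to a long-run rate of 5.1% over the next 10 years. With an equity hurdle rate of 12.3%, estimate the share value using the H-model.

H-model: P₀ = D₀[(1+g_L) + H(g_S−g_L)]/(r−g_L), with H = 10/2 = 5.
P₀ = 1.05 × [(1+0.051) + 5×(0.248−0.051)] / (0.123−0.051)
   = 1.05 × 2.0360 / 0.072 = 29.6917

$29.69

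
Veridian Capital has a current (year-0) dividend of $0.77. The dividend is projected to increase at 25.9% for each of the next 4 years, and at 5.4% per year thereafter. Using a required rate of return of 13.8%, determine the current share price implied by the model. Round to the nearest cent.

Two-stage DDM. Project D₁…D_4 at 0.259, terminal growth 0.054, discount at r = 0.138.
D_1 = 0.9694
D_2 = 1.2205
D_3 = 1.5366
D_4 = 1.9346
Terminal value at t=4: TV = D_5/(r−g) = 2.0391/(0.138−0.054) = 24.2748
P₀ = 0.9694/(1+0.138)^1 + 1.2205/(1+0.138)^2 + 1.5366/(1+0.138)^3 + 1.9346/(1+0.138)^4 + 24.2748/(1+0.138)^4 = 18.4644

$18.46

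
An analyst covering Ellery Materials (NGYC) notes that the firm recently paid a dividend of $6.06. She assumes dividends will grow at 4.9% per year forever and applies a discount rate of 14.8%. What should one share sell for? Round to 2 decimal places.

$64.21

Gordon growth model: P₀ = D₁/(r − g). D₁ = 6.06 × (1 + 0.049) = 6.3569.
P₀ = 6.3569 / (0.148 − 0.049) = 6.3569 / 0.099 = 64.2115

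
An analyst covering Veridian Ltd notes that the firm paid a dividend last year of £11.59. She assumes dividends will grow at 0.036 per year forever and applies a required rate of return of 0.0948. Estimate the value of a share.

Gordon growth model: P₀ = D₁/(r − g). D₁ = 11.59 × (1 + 0.036) = 12.0072.
P₀ = 12.0072 / (0.0948 − 0.036) = 12.0072 / 0.0588 = 204.2048

£204.20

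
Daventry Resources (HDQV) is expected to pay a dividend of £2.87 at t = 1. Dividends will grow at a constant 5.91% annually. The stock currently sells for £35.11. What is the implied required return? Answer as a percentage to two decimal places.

14.08%

Rearranging the constant-growth DDM: r = D₁/P₀ + g.
r = 2.8700 / 35.11 + 0.0591 = 0.08174 + 0.0591 = 0.14084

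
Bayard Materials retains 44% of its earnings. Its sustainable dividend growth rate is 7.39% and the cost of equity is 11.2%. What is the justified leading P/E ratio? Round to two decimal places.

Payout ratio b = 1 − 0.44 = 0.56.
Justified leading P/E = b/(r−g) = 0.56/(0.112−0.0739) = 14.6982

14.70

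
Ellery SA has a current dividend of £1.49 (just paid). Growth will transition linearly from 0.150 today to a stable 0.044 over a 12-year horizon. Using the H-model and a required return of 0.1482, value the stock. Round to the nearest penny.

£24.02

H-model: P₀ = D₀[(1+g_L) + H(g_S−g_L)]/(r−g_L), with H = 12/2 = 6.
P₀ = 1.49 × [(1+0.044) + 6×(0.15−0.044)] / (0.1482−0.044)
   = 1.49 × 1.6800 / 0.1042 = 24.0230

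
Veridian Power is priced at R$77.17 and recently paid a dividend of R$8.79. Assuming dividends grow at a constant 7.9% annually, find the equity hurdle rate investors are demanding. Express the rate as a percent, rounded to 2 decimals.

Rearranging the constant-growth DDM: r = D₁/P₀ + g.
D₁ = 8.79 × (1 + 0.079) = 9.4844.
r = 9.4844 / 77.17 + 0.079 = 0.12290 + 0.079 = 0.20190

20.19%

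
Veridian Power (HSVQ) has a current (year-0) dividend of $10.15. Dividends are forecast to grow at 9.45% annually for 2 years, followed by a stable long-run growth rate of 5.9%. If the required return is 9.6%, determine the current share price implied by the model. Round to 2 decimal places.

$309.97

Two-stage DDM. Project D₁…D_2 at 0.0945, terminal growth 0.059, discount at r = 0.096.
D_1 = 11.1092
D_2 = 12.1590
Terminal value at t=2: TV = D_3/(r−g) = 12.8764/(0.096−0.059) = 348.0101
P₀ = 11.1092/(1+0.096)^1 + 12.1590/(1+0.096)^2 + 348.0101/(1+0.096)^2 = 309.9732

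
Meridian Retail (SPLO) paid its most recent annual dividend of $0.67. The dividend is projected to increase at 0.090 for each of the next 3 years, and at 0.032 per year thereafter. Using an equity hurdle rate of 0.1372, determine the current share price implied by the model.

$7.64

Two-stage DDM. Project D₁…D_3 at 0.09, terminal growth 0.032, discount at r = 0.1372.
D_1 = 0.7303
D_2 = 0.7960
D_3 = 0.8677
Terminal value at t=3: TV = D_4/(r−g) = 0.8954/(0.1372−0.032) = 8.5117
P₀ = 0.7303/(1+0.1372)^1 + 0.7960/(1+0.1372)^2 + 0.8677/(1+0.1372)^3 + 8.5117/(1+0.1372)^3 = 7.6354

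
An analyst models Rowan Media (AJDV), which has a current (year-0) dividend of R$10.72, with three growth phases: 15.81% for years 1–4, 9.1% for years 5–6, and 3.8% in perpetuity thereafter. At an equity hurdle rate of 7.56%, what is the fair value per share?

Three-stage DDM. Project D₁…D_6; terminal Gordon value at t=6 with g = 0.038; discount at r = 0.0756.
D_1 = 12.4148
D_2 = 14.3776
D_3 = 16.6507
D_4 = 19.2832
D_5 = 21.0380
D_6 = 22.9524
TV_6 = 23.8246/(0.0756−0.038) = 633.6334
P₀ = Σ Dₜ/(1+r)ᵗ + TV_6/(1+r)^6 = 490.3913

R$490.39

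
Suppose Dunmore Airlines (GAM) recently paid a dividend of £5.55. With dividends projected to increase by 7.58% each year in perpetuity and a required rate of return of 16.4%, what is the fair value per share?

£67.69

Gordon growth model: P₀ = D₁/(r − g). D₁ = 5.55 × (1 + 0.0758) = 5.9707.
P₀ = 5.9707 / (0.164 − 0.0758) = 5.9707 / 0.0882 = 67.6949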